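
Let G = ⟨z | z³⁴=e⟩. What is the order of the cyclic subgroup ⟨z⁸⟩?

|⟨z⁸⟩| equals the order of z⁸. Compute successive powers until reaching e:
  (z⁸)¹ = z⁸, (z⁸)² = z¹⁶, (z⁸)³ = z²⁴, (z⁸)⁴ = z³², (z⁸)⁵ = z⁶, (z⁸)⁶ = z¹⁴, (z⁸)⁷ = z²², (z⁸)⁸ = z³⁰, (z⁸)⁹ = z⁴, (z⁸)¹⁰ = z¹², (z⁸)¹¹ = z²⁰, (z⁸)¹² = z²⁸, (z⁸)¹³ = z², (z⁸)¹⁴ = z¹⁰, (z⁸)¹⁵ = z¹⁸, (z⁸)¹⁶ = z²⁶, (z⁸)¹⁷ = e.
The smallest positive k with (z⁸)ᵏ = e is 17, so |⟨z⁸⟩| = 17.

Answer: 17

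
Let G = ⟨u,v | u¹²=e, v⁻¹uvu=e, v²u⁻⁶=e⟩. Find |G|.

Enumerate words in the generators, reducing via the relations: the distinct elements are
  {e, u, v, uv, u², u³, u⁴, u⁵, u⁶, u⁷, u⁸, u⁹, u²v, u³v, u¹¹, u¹⁰, u⁴v, u⁵v, v⁻¹, uv⁻¹, u²v⁻¹, u³v⁻¹, u⁴v⁻¹, u⁵v⁻¹}.
No further products give new elements, so |G| = 24.

Answer: 24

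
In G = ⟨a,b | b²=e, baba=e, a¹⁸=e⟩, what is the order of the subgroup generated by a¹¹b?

|⟨a¹¹b⟩| equals the order of a¹¹b. Compute successive powers until reaching e:
  (a¹¹b)¹ = a¹¹b, (a¹¹b)² = e.
The smallest positive k with (a¹¹b)ᵏ = e is 2, so |⟨a¹¹b⟩| = 2.

Answer: 2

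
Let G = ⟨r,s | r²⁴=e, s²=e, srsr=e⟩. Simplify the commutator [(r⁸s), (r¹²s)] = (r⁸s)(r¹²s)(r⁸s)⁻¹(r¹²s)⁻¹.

[(r⁸s), (r¹²s)] = (r⁸s)·(r¹²s)·(r⁸s)⁻¹·(r¹²s)⁻¹.
  (r⁸s) · (r¹²s) = r²⁰
  (r²⁰) · (r⁸s) = r⁴s
  (r⁴s) · (r¹²s) = r¹⁶

Answer: r¹⁶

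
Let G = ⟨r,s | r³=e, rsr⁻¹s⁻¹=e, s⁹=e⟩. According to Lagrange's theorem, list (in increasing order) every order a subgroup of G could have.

|G| = 27 = 3³. By Lagrange's theorem the order of any subgroup divides 27; the divisors of 27 are 1, 3, 9, 27.

Answer: 1, 3, 9, 27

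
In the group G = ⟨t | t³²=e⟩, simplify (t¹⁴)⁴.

Compute successive powers of (t¹⁴), reducing at each step:
  (t¹⁴)²: (t¹⁴) · t¹⁴ = t²⁸
  (t¹⁴)³: (t²⁸) · t¹⁴ = t¹⁰
  (t¹⁴)⁴: (t¹⁰) · t¹⁴ = t²⁴

Answer: t²⁴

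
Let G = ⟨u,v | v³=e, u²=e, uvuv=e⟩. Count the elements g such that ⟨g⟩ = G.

⟨g⟩ = G would require ord(g) = |G| = 6, but the maximum element order in G is 3 < 6. So G is not cyclic and no single element generates it: the count is 0.

Answer: 0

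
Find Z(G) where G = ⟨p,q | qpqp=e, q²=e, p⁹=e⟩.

An element z ∈ Z(G) iff z commutes with every generator.
For example e is central: e·p = p = p·e; e·q = q = q·e.
Whereas p ∉ Z(G) since p·q = pq ≠ p⁸q = q·p.
Checking each of the 18 elements this way gives Z(G) = {e}, of order 1.

Answer: {e}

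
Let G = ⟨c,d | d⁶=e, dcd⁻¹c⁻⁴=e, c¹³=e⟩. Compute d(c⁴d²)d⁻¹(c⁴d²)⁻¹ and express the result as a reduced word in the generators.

[d, (c⁴d²)] = d·(c⁴d²)·d⁻¹·(c⁴d²)⁻¹.
  d · (c⁴d²) = c³d³
  (c³d³) · (d⁵) = c³d²
  (c³d²) · (c³d⁴) = c¹²

Answer: c¹²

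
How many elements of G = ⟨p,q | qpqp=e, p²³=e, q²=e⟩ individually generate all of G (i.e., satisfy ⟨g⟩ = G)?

⟨g⟩ = G would require ord(g) = |G| = 46, but the maximum element order in G is 23 < 46. So G is not cyclic and no single element generates it: the count is 0.

Answer: 0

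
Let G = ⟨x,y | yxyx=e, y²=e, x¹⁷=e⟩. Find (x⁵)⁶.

Compute successive powers of (x⁵), reducing at each step:
  (x⁵)²: (x⁵) · x⁵ = x¹⁰
  (x⁵)³: (x¹⁰) · x⁵ = x¹⁵
  (x⁵)⁴: (x¹⁵) · x⁵ = x³
  (x⁵)⁵: (x³) · x⁵ = x⁸
  (x⁵)⁶: (x⁸) · x⁵ = x¹³

Answer: x¹³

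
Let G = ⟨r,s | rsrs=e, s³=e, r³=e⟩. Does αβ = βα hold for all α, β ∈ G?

r·s = rs but s·r = r²s², so r·s ≠ s·r and G is not abelian.

Answer: No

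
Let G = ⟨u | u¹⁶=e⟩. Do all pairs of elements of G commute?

G has a single generator, so G is cyclic and hence abelian.

Answer: Yes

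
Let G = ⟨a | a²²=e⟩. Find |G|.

G is generated by a single element, so G is cyclic. The relator gives a²² = e and no smaller power is forced to be e, so the 22 powers {a, e, a², a³, a⁴, a⁵, a⁶, a⁷, a⁸, a⁹, a²¹, a²⁰, a¹², a¹³, a¹¹, a¹⁰, a¹⁴, a¹⁵, a¹⁶, a¹⁷, a¹⁸, a¹⁹} are distinct. Hence |G| = 22.

Answer: 22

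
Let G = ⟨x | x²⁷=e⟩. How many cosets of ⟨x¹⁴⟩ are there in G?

First find ord(x¹⁴) by computing successive powers:
  (x¹⁴)¹ = x¹⁴, (x¹⁴)² = x, (x¹⁴)³ = x¹⁵, (x¹⁴)⁴ = x², (x¹⁴)⁵ = x¹⁶, (x¹⁴)⁶ = x³, (x¹⁴)⁷ = x¹⁷, (x¹⁴)⁸ = x⁴, (x¹⁴)⁹ = x¹⁸, (x¹⁴)¹⁰ = x⁵, (x¹⁴)¹¹ = x¹⁹, (x¹⁴)¹² = x⁶, (x¹⁴)¹³ = x²⁰, (x¹⁴)¹⁴ = x⁷, (x¹⁴)¹⁵ = x²¹, (x¹⁴)¹⁶ = x⁸, (x¹⁴)¹⁷ = x²², (x¹⁴)¹⁸ = x⁹, (x¹⁴)¹⁹ = x²³, (x¹⁴)²⁰ = x¹⁰, (x¹⁴)²¹ = x²⁴, (x¹⁴)²² = x¹¹, (x¹⁴)²³ = x²⁵, (x¹⁴)²⁴ = x¹², (x¹⁴)²⁵ = x²⁶, (x¹⁴)²⁶ = x¹³, (x¹⁴)²⁷ = e.
So |⟨x¹⁴⟩| = ord(x¹⁴) = 27. With |G| = 27, by Lagrange [G : ⟨x¹⁴⟩] = 27/27 = 1.

Answer: 1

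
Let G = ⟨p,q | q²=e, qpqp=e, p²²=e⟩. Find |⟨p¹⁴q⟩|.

|⟨p¹⁴q⟩| equals the order of p¹⁴q. Compute successive powers until reaching e:
  (p¹⁴q)¹ = p¹⁴q, (p¹⁴q)² = e.
The smallest positive k with (p¹⁴q)ᵏ = e is 2, so |⟨p¹⁴q⟩| = 2.

Answer: 2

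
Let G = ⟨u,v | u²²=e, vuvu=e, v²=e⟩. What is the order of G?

Enumerate words in the generators, reducing via the relations: the distinct elements are
  {e, u, v, uv, u², u³, u⁴, u⁵, u⁶, u⁷, u⁸, u⁹, u²v, u²¹, u²⁰, u³v, u¹², u¹³, u¹¹, u¹⁰, u¹⁴, u¹⁵, u¹⁶, u¹⁷, u¹⁸, u¹⁹, u⁴v, u⁵v, u⁶v, u⁷v, u⁸v, u⁹v, u²¹v, u²⁰v, u¹²v, u¹³v, u¹¹v, u¹⁰v, u¹⁴v, u¹⁵v, u¹⁶v, u¹⁷v, u¹⁸v, u¹⁹v}.
No further products give new elements, so |G| = 44.

Answer: 44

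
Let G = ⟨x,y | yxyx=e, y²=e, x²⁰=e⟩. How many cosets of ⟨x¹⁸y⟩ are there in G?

First find ord(x¹⁸y) by computing successive powers:
  (x¹⁸y)¹ = x¹⁸y, (x¹⁸y)² = e.
So |⟨x¹⁸y⟩| = ord(x¹⁸y) = 2. With |G| = 40, by Lagrange [G : ⟨x¹⁸y⟩] = 40/2 = 20.

Answer: 20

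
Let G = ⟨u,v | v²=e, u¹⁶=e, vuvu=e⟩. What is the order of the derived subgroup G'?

G' = [G, G] is generated by all commutators. The generator-pair commutators are: [u, v] = u².
The subgroup they normally generate is {e, u², u⁴, u⁶, u⁸, u¹⁰, u¹², u¹⁴}, of order 8.
Check: |G/G'| = 32/8 = 4 is the order of the abelianisation.

Answer: 8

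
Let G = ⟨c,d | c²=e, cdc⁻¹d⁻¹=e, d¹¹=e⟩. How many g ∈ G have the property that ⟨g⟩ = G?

G is cyclic of order 22. An element generates G iff its order is 22, and a cyclic group of order 22 has exactly φ(22) = 10 such elements.

Answer: 10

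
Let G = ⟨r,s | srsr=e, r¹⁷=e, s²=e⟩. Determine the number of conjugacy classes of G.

The conjugacy classes (representative and size) are:
  [e] (size 1), [r¹⁶] (size 2), [r²] (size 2), [r³] (size 2), [r¹³] (size 2), [r¹²] (size 2), [r⁶] (size 2), [r¹⁰] (size 2), [r⁹] (size 2), [r⁷s] (size 17).
Class equation: 1 + 2 + 2 + 2 + 2 + 2 + 2 + 2 + 2 + 17 = 34 = |G|. So G has 10 conjugacy classes.

Answer: 10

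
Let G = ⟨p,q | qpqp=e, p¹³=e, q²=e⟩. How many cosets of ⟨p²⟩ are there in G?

First find ord(p²) by computing successive powers:
  (p²)¹ = p², (p²)² = p⁴, (p²)³ = p⁶, (p²)⁴ = p⁸, (p²)⁵ = p¹⁰, (p²)⁶ = p¹², (p²)⁷ = p, (p²)⁸ = p³, (p²)⁹ = p⁵, (p²)¹⁰ = p⁷, (p²)¹¹ = p⁹, (p²)¹² = p¹¹, (p²)¹³ = e.
So |⟨p²⟩| = ord(p²) = 13. With |G| = 26, by Lagrange [G : ⟨p²⟩] = 26/13 = 2.

Answer: 2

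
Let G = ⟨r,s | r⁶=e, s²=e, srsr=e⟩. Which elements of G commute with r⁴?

⟨r⁴⟩ ⊆ C_G(r⁴) since powers of r⁴ commute with r⁴; so |C_G(r⁴)| ≥ |⟨r⁴⟩| = 3.
By orbit–stabilizer, |C_G(r⁴)| = |G| / |conj. class of r⁴| = 12 / 2 = 6.
The 6 elements commuting with r⁴ are {e, r, r², r³, r⁴, r⁵}.

Answer: {e, r, r², r³, r⁴, r⁵}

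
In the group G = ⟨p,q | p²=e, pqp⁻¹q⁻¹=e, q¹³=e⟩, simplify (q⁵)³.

Compute successive powers of (q⁵), reducing at each step:
  (q⁵)²: (q⁵) · q⁵ = q¹⁰
  (q⁵)³: (q¹⁰) · q⁵ = q²

Answer: q²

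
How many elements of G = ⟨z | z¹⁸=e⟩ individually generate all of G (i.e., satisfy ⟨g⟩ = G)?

G is cyclic of order 18. An element generates G iff its order is 18, and a cyclic group of order 18 has exactly φ(18) = 6 such elements.

Answer: 6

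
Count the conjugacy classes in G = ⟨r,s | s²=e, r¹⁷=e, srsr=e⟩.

The conjugacy classes (representative and size) are:
  [e] (size 1), [r¹⁶] (size 2), [r²] (size 2), [r³] (size 2), [r¹³] (size 2), [r¹²] (size 2), [r⁶] (size 2), [r¹⁰] (size 2), [r⁹] (size 2), [r⁷s] (size 17).
Class equation: 1 + 2 + 2 + 2 + 2 + 2 + 2 + 2 + 2 + 17 = 34 = |G|. So G has 10 conjugacy classes.

Answer: 10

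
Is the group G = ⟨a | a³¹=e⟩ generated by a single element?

|G| = 31. The element a has order 31 (its powers give 31 distinct elements), so ⟨a⟩ = G and G is cyclic.

Answer: Yes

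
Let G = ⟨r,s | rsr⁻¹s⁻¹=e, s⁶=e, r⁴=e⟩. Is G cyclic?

|G| = 24, but the maximum element order in G is 12 < 24. No single element generates all of G, so G is not cyclic.

Answer: No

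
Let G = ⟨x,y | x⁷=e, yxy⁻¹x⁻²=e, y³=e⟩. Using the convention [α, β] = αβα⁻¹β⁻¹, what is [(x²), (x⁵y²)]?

[(x²), (x⁵y²)] = (x²)·(x⁵y²)·(x²)⁻¹·(x⁵y²)⁻¹.
  (x²) · (x⁵y²) = y²
  (y²) · (x⁵) = x⁶y²
  (x⁶y²) · (x⁴y) = x

Answer: x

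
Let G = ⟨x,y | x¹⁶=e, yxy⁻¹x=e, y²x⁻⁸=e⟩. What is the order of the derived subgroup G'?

G' = [G, G] is generated by all commutators. The generator-pair commutators are: [x, y] = x².
The subgroup they normally generate is {e, x², x⁴, x⁶, x⁸, x¹⁰, x¹², x¹⁴}, of order 8.
Check: |G/G'| = 32/8 = 4 is the order of the abelianisation.

Answer: 8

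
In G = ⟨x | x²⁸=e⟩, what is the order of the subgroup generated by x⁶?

|⟨x⁶⟩| equals the order of x⁶. Compute successive powers until reaching e:
  (x⁶)¹ = x⁶, (x⁶)² = x¹², (x⁶)³ = x¹⁸, (x⁶)⁴ = x²⁴, (x⁶)⁵ = x², (x⁶)⁶ = x⁸, (x⁶)⁷ = x¹⁴, (x⁶)⁸ = x²⁰, (x⁶)⁹ = x²⁶, (x⁶)¹⁰ = x⁴, (x⁶)¹¹ = x¹⁰, (x⁶)¹² = x¹⁶, (x⁶)¹³ = x²², (x⁶)¹⁴ = e.
The smallest positive k with (x⁶)ᵏ = e is 14, so |⟨x⁶⟩| = 14.

Answer: 14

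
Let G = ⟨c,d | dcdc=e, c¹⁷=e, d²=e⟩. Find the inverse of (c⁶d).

The order of (c⁶d) is 2 (smallest k with (c⁶d)ᵏ = e), so (c⁶d)⁻¹ = (c⁶d)¹ = c⁶d.
Check: (c⁶d) · (c⁶d) → (c⁶d) · c⁶ = d;   d · d = e, giving e as required.

Answer: c⁶d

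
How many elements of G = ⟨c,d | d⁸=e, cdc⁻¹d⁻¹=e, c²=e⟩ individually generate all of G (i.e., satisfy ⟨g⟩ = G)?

⟨g⟩ = G would require ord(g) = |G| = 16, but the maximum element order in G is 8 < 16. So G is not cyclic and no single element generates it: the count is 0.

Answer: 0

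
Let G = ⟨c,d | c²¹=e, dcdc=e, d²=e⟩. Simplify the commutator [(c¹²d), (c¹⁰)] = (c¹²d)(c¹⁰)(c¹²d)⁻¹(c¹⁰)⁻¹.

[(c¹²d), (c¹⁰)] = (c¹²d)·(c¹⁰)·(c¹²d)⁻¹·(c¹⁰)⁻¹.
  (c¹²d) · (c¹⁰) = c²d
  (c²d) · (c¹²d) = c¹¹
  (c¹¹) · (c¹¹) = c

Answer: c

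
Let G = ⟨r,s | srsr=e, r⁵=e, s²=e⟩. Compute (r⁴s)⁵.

Compute successive powers of (r⁴s), reducing at each step:
  (r⁴s)²: (r⁴s) · r⁴ = s;   s · s = e
  (r⁴s)³: e · r⁴ = r⁴;   (r⁴) · s = r⁴s
  (r⁴s)⁴: (r⁴s) · r⁴ = s;   s · s = e
  (r⁴s)⁵: e · r⁴ = r⁴;   (r⁴) · s = r⁴s

Answer: r⁴s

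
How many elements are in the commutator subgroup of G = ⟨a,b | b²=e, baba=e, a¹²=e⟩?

G' = [G, G] is generated by all commutators. The generator-pair commutators are: [a, b] = a².
The subgroup they normally generate is {e, a², a⁴, a⁶, a⁸, a¹⁰}, of order 6.
Check: |G/G'| = 24/6 = 4 is the order of the abelianisation.

Answer: 6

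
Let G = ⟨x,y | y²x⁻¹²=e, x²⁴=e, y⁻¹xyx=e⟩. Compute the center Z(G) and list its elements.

An element z ∈ Z(G) iff z commutes with every generator.
For example x¹² is central: (x¹²)·x = x¹³ = x·(x¹²); (x¹²)·y = y⁻¹ = y·(x¹²).
Whereas x ∉ Z(G) since x·y = xy ≠ x¹¹y⁻¹ = y·x.
Checking each of the 48 elements this way gives Z(G) = {e, x¹²}, of order 2.

Answer: {e, x¹²}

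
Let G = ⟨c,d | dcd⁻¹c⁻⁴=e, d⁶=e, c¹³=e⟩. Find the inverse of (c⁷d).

The order of (c⁷d) is 6 (smallest k with (c⁷d)ᵏ = e), so (c⁷d)⁻¹ = (c⁷d)⁵ = c⁸d⁵.
Check: (c⁷d) · (c⁸d⁵) → (c⁷d) · c⁸ = d;   d · d⁵ = e, giving e as required.

Answer: c⁸d⁵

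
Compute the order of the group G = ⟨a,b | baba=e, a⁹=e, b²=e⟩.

Enumerate words in the generators, reducing via the relations: the distinct elements are
  {a, b, e, ab, a², a³, a⁴, a⁵, a⁶, a⁷, a⁸, a²b, a³b, a⁴b, a⁵b, a⁶b, a⁷b, a⁸b}.
No further products give new elements, so |G| = 18.

Answer: 18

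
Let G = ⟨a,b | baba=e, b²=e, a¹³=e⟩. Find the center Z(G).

An element z ∈ Z(G) iff z commutes with every generator.
For example e is central: e·a = a = a·e; e·b = b = b·e.
Whereas a ∉ Z(G) since a·b = ab ≠ a¹²b = b·a.
Checking each of the 26 elements this way gives Z(G) = {e}, of order 1.

Answer: {e}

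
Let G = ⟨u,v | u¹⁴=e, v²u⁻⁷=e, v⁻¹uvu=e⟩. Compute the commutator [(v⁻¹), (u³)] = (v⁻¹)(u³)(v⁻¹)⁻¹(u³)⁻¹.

[(v⁻¹), (u³)] = (v⁻¹)·(u³)·(v⁻¹)⁻¹·(u³)⁻¹.
  (v⁻¹) · (u³) = u⁴v
  (u⁴v) · v = u¹¹
  (u¹¹) · (u¹¹) = u⁸

Answer: u⁸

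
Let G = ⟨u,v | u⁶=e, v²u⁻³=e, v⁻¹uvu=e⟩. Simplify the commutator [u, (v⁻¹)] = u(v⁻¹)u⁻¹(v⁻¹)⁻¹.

[u, (v⁻¹)] = u·(v⁻¹)·u⁻¹·(v⁻¹)⁻¹.
  u · (v⁻¹) = uv⁻¹
  (uv⁻¹) · (u⁵) = u²v⁻¹
  (u²v⁻¹) · v = u²

Answer: u²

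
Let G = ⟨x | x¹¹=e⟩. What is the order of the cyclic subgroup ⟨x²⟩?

|⟨x²⟩| equals the order of x². Compute successive powers until reaching e:
  (x²)¹ = x², (x²)² = x⁴, (x²)³ = x⁶, (x²)⁴ = x⁸, (x²)⁵ = x¹⁰, (x²)⁶ = x, (x²)⁷ = x³, (x²)⁸ = x⁵, (x²)⁹ = x⁷, (x²)¹⁰ = x⁹, (x²)¹¹ = e.
The smallest positive k with (x²)ᵏ = e is 11, so |⟨x²⟩| = 11.

Answer: 11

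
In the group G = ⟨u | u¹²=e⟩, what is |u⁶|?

Compute successive powers until reaching e:
  (u⁶)¹ = u⁶, (u⁶)² = e.
The smallest positive k with (u⁶)ᵏ = e is 2.

Answer: 2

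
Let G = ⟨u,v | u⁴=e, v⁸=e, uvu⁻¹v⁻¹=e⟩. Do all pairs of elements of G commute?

Each pair of generators commutes: u·v = uv = v·u. Since the generators pairwise commute, every element of G commutes with every other, so G is abelian.

Answer: Yes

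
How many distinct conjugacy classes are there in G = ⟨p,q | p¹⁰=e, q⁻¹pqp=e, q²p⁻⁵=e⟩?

The conjugacy classes (representative and size) are:
  [e] (size 1), [p] (size 2), [p⁸] (size 2), [p⁷] (size 2), [p⁴] (size 2), [p⁵] (size 1), [p⁴q] (size 5), [p²q⁻¹] (size 5).
Class equation: 1 + 2 + 2 + 2 + 2 + 1 + 5 + 5 = 20 = |G|. So G has 8 conjugacy classes.

Answer: 8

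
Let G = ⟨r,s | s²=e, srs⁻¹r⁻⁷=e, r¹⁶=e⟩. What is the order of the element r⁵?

Compute successive powers until reaching e:
  (r⁵)¹ = r⁵, (r⁵)² = r¹⁰, (r⁵)³ = r¹⁵, (r⁵)⁴ = r⁴, (r⁵)⁵ = r⁹, (r⁵)⁶ = r¹⁴, (r⁵)⁷ = r³, (r⁵)⁸ = r⁸, (r⁵)⁹ = r¹³, (r⁵)¹⁰ = r², (r⁵)¹¹ = r⁷, (r⁵)¹² = r¹², (r⁵)¹³ = r, (r⁵)¹⁴ = r⁶, (r⁵)¹⁵ = r¹¹, (r⁵)¹⁶ = e.
The smallest positive k with (r⁵)ᵏ = e is 16.

Answer: 16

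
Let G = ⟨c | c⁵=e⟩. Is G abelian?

G has a single generator, so G is cyclic and hence abelian.

Answer: Yes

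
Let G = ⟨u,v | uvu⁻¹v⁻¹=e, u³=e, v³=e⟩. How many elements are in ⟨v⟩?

|⟨v⟩| equals the order of v. Compute successive powers until reaching e:
  v¹ = v, v² = v², v³ = e.
The smallest positive k with vᵏ = e is 3, so |⟨v⟩| = 3.

Answer: 3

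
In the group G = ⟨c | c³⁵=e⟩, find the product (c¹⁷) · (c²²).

Compute (c¹⁷) · (c²²) by multiplying left to right and reducing via the relations at each step:
  (c¹⁷) · c²² = c⁴

Answer: c⁴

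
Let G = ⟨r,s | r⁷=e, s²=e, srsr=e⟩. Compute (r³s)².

Compute successive powers of (r³s), reducing at each step:
  (r³s)²: (r³s) · r³ = s;   s · s = e

Answer: e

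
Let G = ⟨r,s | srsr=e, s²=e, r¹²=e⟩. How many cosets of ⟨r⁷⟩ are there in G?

First find ord(r⁷) by computing successive powers:
  (r⁷)¹ = r⁷, (r⁷)² = r², (r⁷)³ = r⁹, (r⁷)⁴ = r⁴, (r⁷)⁵ = r¹¹, (r⁷)⁶ = r⁶, (r⁷)⁷ = r, (r⁷)⁸ = r⁸, (r⁷)⁹ = r³, (r⁷)¹⁰ = r¹⁰, (r⁷)¹¹ = r⁵, (r⁷)¹² = e.
So |⟨r⁷⟩| = ord(r⁷) = 12. With |G| = 24, by Lagrange [G : ⟨r⁷⟩] = 24/12 = 2.

Answer: 2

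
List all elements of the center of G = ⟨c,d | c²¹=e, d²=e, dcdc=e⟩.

An element z ∈ Z(G) iff z commutes with every generator.
For example e is central: e·c = c = c·e; e·d = d = d·e.
Whereas c ∉ Z(G) since c·d = cd ≠ c²⁰d = d·c.
Checking each of the 42 elements this way gives Z(G) = {e}, of order 1.

Answer: {e}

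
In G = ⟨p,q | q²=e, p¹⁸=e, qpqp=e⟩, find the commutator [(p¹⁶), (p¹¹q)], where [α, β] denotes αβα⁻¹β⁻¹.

[(p¹⁶), (p¹¹q)] = (p¹⁶)·(p¹¹q)·(p¹⁶)⁻¹·(p¹¹q)⁻¹.
  (p¹⁶) · (p¹¹q) = p⁹q
  (p⁹q) · (p²) = p⁷q
  (p⁷q) · (p¹¹q) = p¹⁴

Answer: p¹⁴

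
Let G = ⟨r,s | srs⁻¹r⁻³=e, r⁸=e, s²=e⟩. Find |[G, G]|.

G' = [G, G] is generated by all commutators. The generator-pair commutators are: [r, s] = r⁶.
The subgroup they normally generate is {e, r², r⁴, r⁶}, of order 4.
Check: |G/G'| = 16/4 = 4 is the order of the abelianisation.

Answer: 4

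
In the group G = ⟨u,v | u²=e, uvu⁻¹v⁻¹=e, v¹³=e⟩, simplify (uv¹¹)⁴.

Compute successive powers of (uv¹¹), reducing at each step:
  (uv¹¹)²: (uv¹¹) · u = v¹¹;   (v¹¹) · v¹¹ = v⁹
  (uv¹¹)³: (v⁹) · u = uv⁹;   (uv⁹) · v¹¹ = uv⁷
  (uv¹¹)⁴: (uv⁷) · u = v⁷;   (v⁷) · v¹¹ = v⁵

Answer: v⁵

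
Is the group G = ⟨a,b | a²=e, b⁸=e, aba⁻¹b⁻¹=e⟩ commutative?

Each pair of generators commutes: a·b = ab = b·a. Since the generators pairwise commute, every element of G commutes with every other, so G is abelian.

Answer: Yes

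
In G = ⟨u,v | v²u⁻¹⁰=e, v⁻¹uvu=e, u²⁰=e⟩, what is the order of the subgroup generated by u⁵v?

|⟨u⁵v⟩| equals the order of u⁵v. Compute successive powers until reaching e:
  (u⁵v)¹ = u⁵v, (u⁵v)² = u¹⁰, (u⁵v)³ = u⁵v⁻¹, (u⁵v)⁴ = e.
The smallest positive k with (u⁵v)ᵏ = e is 4, so |⟨u⁵v⟩| = 4.

Answer: 4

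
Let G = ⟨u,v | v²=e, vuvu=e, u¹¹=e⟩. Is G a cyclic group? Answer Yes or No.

Every cyclic group is abelian. But u·v = uv while v·u = u¹⁰v, so u·v ≠ v·u and G is not abelian. Hence G is not cyclic.

Answer: No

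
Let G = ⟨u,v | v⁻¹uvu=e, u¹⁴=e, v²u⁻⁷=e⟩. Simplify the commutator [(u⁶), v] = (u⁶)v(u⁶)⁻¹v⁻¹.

[(u⁶), v] = (u⁶)·v·(u⁶)⁻¹·v⁻¹.
  (u⁶) · v = u⁶v
  (u⁶v) · (u⁸) = u⁵v⁻¹
  (u⁵v⁻¹) · (v⁻¹) = u¹²

Answer: u¹²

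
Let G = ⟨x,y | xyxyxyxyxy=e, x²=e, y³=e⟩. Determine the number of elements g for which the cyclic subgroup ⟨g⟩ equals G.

⟨g⟩ = G would require ord(g) = |G| = 60, but the maximum element order in G is 5 < 60. So G is not cyclic and no single element generates it: the count is 0.

Answer: 0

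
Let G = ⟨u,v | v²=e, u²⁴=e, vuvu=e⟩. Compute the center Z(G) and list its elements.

An element z ∈ Z(G) iff z commutes with every generator.
For example u¹² is central: (u¹²)·u = u¹³ = u·(u¹²); (u¹²)·v = u¹²v = v·(u¹²).
Whereas u ∉ Z(G) since u·v = uv ≠ u²³v = v·u.
Checking each of the 48 elements this way gives Z(G) = {e, u¹²}, of order 2.

Answer: {e, u¹²}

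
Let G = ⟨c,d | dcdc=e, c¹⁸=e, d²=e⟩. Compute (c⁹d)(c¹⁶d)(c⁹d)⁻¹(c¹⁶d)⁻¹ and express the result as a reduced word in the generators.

[(c⁹d), (c¹⁶d)] = (c⁹d)·(c¹⁶d)·(c⁹d)⁻¹·(c¹⁶d)⁻¹.
  (c⁹d) · (c¹⁶d) = c¹¹
  (c¹¹) · (c⁹d) = c²d
  (c²d) · (c¹⁶d) = c⁴

Answer: c⁴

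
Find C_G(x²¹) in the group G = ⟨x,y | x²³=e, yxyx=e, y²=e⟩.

⟨x²¹⟩ ⊆ C_G(x²¹) since powers of x²¹ commute with x²¹; so |C_G(x²¹)| ≥ |⟨x²¹⟩| = 23.
By orbit–stabilizer, |C_G(x²¹)| = |G| / |conj. class of x²¹| = 46 / 2 = 23.
The 23 elements commuting with x²¹ are {e, x, x², x³, x⁴, x⁵, x⁶, x⁷, x⁸, x⁹, x¹⁰, x¹¹, x¹², x¹³, x¹⁴, x¹⁵, x¹⁶, x¹⁷, x¹⁸, x¹⁹, x²⁰, x²¹, x²²}.

Answer: {e, x, x², x³, x⁴, x⁵, x⁶, x⁷, x⁸, x⁹, x¹⁰, x¹¹, x¹², x¹³, x¹⁴, x¹⁵, x¹⁶, x¹⁷, x¹⁸, x¹⁹, x²⁰, x²¹, x²²}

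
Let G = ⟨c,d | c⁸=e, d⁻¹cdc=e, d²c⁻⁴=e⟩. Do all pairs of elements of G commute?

c·d = cd but d·c = c³d⁻¹, so c·d ≠ d·c and G is not abelian.

Answer: No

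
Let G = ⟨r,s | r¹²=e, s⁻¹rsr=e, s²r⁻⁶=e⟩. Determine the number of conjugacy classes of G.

The conjugacy classes (representative and size) are:
  [e] (size 1), [r¹¹] (size 2), [r²] (size 2), [r⁹] (size 2), [r⁴] (size 2), [r⁵] (size 2), [r⁶] (size 1), [r²s] (size 6), [rs] (size 6).
Class equation: 1 + 2 + 2 + 2 + 2 + 2 + 1 + 6 + 6 = 24 = |G|. So G has 9 conjugacy classes.

Answer: 9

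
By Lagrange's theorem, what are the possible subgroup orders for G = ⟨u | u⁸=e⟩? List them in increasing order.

|G| = 8 = 2³. By Lagrange's theorem the order of any subgroup divides 8; the divisors of 8 are 1, 2, 4, 8.

Answer: 1, 2, 4, 8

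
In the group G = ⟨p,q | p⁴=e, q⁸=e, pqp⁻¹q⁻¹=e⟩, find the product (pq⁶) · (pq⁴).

Compute (pq⁶) · (pq⁴) by multiplying left to right and reducing via the relations at each step:
  (pq⁶) · p = p²q⁶
  (p²q⁶) · q⁴ = p²q²

Answer: p²q²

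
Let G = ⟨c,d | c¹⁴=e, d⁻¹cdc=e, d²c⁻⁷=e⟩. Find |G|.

Enumerate words in the generators, reducing via the relations: the distinct elements are
  {c, d, e, cd, c², c³, c⁴, c⁵, c⁶, c⁷, c⁸, c⁹, c²d, c³d, c¹², c¹³, c¹¹, c¹⁰, c⁴d, c⁵d, c⁶d, d⁻¹, cd⁻¹, c²d⁻¹, c³d⁻¹, c⁴d⁻¹, c⁵d⁻¹, c⁶d⁻¹}.
No further products give new elements, so |G| = 28.

Answer: 28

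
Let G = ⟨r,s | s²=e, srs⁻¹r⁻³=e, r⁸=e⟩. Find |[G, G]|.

G' = [G, G] is generated by all commutators. The generator-pair commutators are: [r, s] = r⁶.
The subgroup they normally generate is {e, r², r⁴, r⁶}, of order 4.
Check: |G/G'| = 16/4 = 4 is the order of the abelianisation.

Answer: 4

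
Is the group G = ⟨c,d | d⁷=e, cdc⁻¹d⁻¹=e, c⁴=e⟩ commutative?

Each pair of generators commutes: c·d = cd = d·c. Since the generators pairwise commute, every element of G commutes with every other, so G is abelian.

Answer: Yes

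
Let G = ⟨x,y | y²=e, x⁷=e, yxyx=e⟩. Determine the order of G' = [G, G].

G' = [G, G] is generated by all commutators. The generator-pair commutators are: [x, y] = x².
The subgroup they normally generate is {e, x, x², x³, x⁴, x⁵, x⁶}, of order 7.
Check: |G/G'| = 14/7 = 2 is the order of the abelianisation.

Answer: 7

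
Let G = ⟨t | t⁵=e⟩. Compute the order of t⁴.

Compute successive powers until reaching e:
  (t⁴)¹ = t⁴, (t⁴)² = t³, (t⁴)³ = t², (t⁴)⁴ = t, (t⁴)⁵ = e.
The smallest positive k with (t⁴)ᵏ = e is 5.

Answer: 5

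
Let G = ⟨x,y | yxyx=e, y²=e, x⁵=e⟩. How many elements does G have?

Enumerate words in the generators, reducing via the relations: the distinct elements are
  {e, x, y, xy, x², x³, x⁴, x²y, x³y, x⁴y}.
No further products give new elements, so |G| = 10.

Answer: 10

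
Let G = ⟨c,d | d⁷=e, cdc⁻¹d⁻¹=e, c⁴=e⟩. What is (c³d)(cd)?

Compute (c³d) · (cd) by multiplying left to right and reducing via the relations at each step:
  (c³d) · c = d
  d · d = d²

Answer: d²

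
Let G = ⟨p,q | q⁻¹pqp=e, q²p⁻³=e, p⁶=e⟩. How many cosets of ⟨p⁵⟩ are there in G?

First find ord(p⁵) by computing successive powers:
  (p⁵)¹ = p⁵, (p⁵)² = p⁴, (p⁵)³ = p³, (p⁵)⁴ = p², (p⁵)⁵ = p, (p⁵)⁶ = e.
So |⟨p⁵⟩| = ord(p⁵) = 6. With |G| = 12, by Lagrange [G : ⟨p⁵⟩] = 12/6 = 2.

Answer: 2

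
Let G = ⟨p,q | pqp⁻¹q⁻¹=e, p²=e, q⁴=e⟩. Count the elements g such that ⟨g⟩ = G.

⟨g⟩ = G would require ord(g) = |G| = 8, but the maximum element order in G is 4 < 8. So G is not cyclic and no single element generates it: the count is 0.

Answer: 0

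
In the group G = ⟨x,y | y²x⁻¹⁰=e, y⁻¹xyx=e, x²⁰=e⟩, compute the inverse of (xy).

The order of (xy) is 4 (smallest k with (xy)ᵏ = e), so (xy)⁻¹ = (xy)³ = xy⁻¹.
Check: (xy) · (xy⁻¹) → (xy) · x = y;   y · y⁻¹ = e, giving e as required.

Answer: xy⁻¹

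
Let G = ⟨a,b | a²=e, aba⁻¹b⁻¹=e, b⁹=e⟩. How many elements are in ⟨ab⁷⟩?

|⟨ab⁷⟩| equals the order of ab⁷. Compute successive powers until reaching e:
  (ab⁷)¹ = ab⁷, (ab⁷)² = b⁵, (ab⁷)³ = ab³, (ab⁷)⁴ = b, (ab⁷)⁵ = ab⁸, (ab⁷)⁶ = b⁶, (ab⁷)⁷ = ab⁴, (ab⁷)⁸ = b², (ab⁷)⁹ = a, (ab⁷)¹⁰ = b⁷, (ab⁷)¹¹ = ab⁵, (ab⁷)¹² = b³, (ab⁷)¹³ = ab, (ab⁷)¹⁴ = b⁸, (ab⁷)¹⁵ = ab⁶, (ab⁷)¹⁶ = b⁴, (ab⁷)¹⁷ = ab², (ab⁷)¹⁸ = e.
The smallest positive k with (ab⁷)ᵏ = e is 18, so |⟨ab⁷⟩| = 18.

Answer: 18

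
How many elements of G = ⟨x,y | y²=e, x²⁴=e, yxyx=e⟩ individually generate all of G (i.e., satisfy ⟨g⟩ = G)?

⟨g⟩ = G would require ord(g) = |G| = 48, but the maximum element order in G is 24 < 48. So G is not cyclic and no single element generates it: the count is 0.

Answer: 0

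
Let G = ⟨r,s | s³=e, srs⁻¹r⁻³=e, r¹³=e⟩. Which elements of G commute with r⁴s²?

⟨r⁴s²⟩ ⊆ C_G(r⁴s²) since powers of r⁴s² commute with r⁴s²; so |C_G(r⁴s²)| ≥ |⟨r⁴s²⟩| = 3.
By orbit–stabilizer, |C_G(r⁴s²)| = |G| / |conj. class of r⁴s²| = 39 / 13 = 3.
The 3 elements commuting with r⁴s² are {e, rs, r⁴s²}.

Answer: {e, rs, r⁴s²}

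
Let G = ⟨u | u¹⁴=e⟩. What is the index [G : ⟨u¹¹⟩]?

First find ord(u¹¹) by computing successive powers:
  (u¹¹)¹ = u¹¹, (u¹¹)² = u⁸, (u¹¹)³ = u⁵, (u¹¹)⁴ = u², (u¹¹)⁵ = u¹³, (u¹¹)⁶ = u¹⁰, (u¹¹)⁷ = u⁷, (u¹¹)⁸ = u⁴, (u¹¹)⁹ = u, (u¹¹)¹⁰ = u¹², (u¹¹)¹¹ = u⁹, (u¹¹)¹² = u⁶, (u¹¹)¹³ = u³, (u¹¹)¹⁴ = e.
So |⟨u¹¹⟩| = ord(u¹¹) = 14. With |G| = 14, by Lagrange [G : ⟨u¹¹⟩] = 14/14 = 1.

Answer: 1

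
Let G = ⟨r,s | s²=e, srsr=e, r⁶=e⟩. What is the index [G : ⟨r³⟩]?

First find ord(r³) by computing successive powers:
  (r³)¹ = r³, (r³)² = e.
So |⟨r³⟩| = ord(r³) = 2. With |G| = 12, by Lagrange [G : ⟨r³⟩] = 12/2 = 6.

Answer: 6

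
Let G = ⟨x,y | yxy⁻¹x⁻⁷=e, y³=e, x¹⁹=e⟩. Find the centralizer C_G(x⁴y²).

⟨x⁴y²⟩ ⊆ C_G(x⁴y²) since powers of x⁴y² commute with x⁴y²; so |C_G(x⁴y²)| ≥ |⟨x⁴y²⟩| = 3.
By orbit–stabilizer, |C_G(x⁴y²)| = |G| / |conj. class of x⁴y²| = 57 / 19 = 3.
The 3 elements commuting with x⁴y² are {e, x¹⁰y, x⁴y²}.

Answer: {e, x¹⁰y, x⁴y²}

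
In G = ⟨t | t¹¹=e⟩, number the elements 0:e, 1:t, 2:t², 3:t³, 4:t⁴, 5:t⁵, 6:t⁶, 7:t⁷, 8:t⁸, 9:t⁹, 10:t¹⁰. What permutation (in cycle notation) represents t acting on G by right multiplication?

(0 1 2 3 4 5 6 7 8 9 10)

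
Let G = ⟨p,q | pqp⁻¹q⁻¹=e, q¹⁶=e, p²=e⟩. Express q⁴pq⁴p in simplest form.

Multiply left to right, reducing at each step:
  (q⁴) · p = pq⁴
  (pq⁴) · q⁴ = pq⁸
  (pq⁸) · p = q⁸

Answer: q⁸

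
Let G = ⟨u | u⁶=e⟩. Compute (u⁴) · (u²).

Compute (u⁴) · (u²) by multiplying left to right and reducing via the relations at each step:
  (u⁴) · u² = e

Answer: e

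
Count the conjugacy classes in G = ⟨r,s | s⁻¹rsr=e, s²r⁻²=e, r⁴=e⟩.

The conjugacy classes (representative and size) are:
  [e] (size 1), [r³] (size 2), [r²] (size 1), [s⁻¹] (size 2), [rs⁻¹] (size 2).
Class equation: 1 + 2 + 1 + 2 + 2 = 8 = |G|. So G has 5 conjugacy classes.

Answer: 5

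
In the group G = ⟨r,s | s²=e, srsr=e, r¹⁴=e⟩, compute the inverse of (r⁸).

The order of (r⁸) is 7 (smallest k with (r⁸)ᵏ = e), so (r⁸)⁻¹ = (r⁸)⁶ = r⁶.
Check: (r⁸) · (r⁶) → (r⁸) · r⁶ = e, giving e as required.

Answer: r⁶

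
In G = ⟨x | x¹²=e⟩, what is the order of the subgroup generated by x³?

|⟨x³⟩| equals the order of x³. Compute successive powers until reaching e:
  (x³)¹ = x³, (x³)² = x⁶, (x³)³ = x⁹, (x³)⁴ = e.
The smallest positive k with (x³)ᵏ = e is 4, so |⟨x³⟩| = 4.

Answer: 4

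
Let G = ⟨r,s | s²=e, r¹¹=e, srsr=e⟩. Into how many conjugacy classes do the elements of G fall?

The conjugacy classes (representative and size) are:
  [e] (size 1), [r¹⁰] (size 2), [r²] (size 2), [r³] (size 2), [r⁷] (size 2), [r⁶] (size 2), [r²s] (size 11).
Class equation: 1 + 2 + 2 + 2 + 2 + 2 + 11 = 22 = |G|. So G has 7 conjugacy classes.

Answer: 7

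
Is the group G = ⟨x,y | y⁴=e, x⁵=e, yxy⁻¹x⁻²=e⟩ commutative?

x·y = xy but y·x = x²y, so x·y ≠ y·x and G is not abelian.

Answer: No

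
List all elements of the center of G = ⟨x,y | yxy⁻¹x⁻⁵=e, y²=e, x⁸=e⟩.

An element z ∈ Z(G) iff z commutes with every generator.
For example x² is central: (x²)·x = x³ = x·(x²); (x²)·y = x²y = y·(x²).
Whereas x ∉ Z(G) since x·y = xy ≠ x⁵y = y·x.
Checking each of the 16 elements this way gives Z(G) = {e, x², x⁴, x⁶}, of order 4.

Answer: {e, x², x⁴, x⁶}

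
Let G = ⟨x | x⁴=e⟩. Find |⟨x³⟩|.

|⟨x³⟩| equals the order of x³. Compute successive powers until reaching e:
  (x³)¹ = x³, (x³)² = x², (x³)³ = x, (x³)⁴ = e.
The smallest positive k with (x³)ᵏ = e is 4, so |⟨x³⟩| = 4.

Answer: 4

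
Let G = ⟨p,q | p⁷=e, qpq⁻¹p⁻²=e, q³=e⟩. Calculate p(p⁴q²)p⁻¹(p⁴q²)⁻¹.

[p, (p⁴q²)] = p·(p⁴q²)·p⁻¹·(p⁴q²)⁻¹.
  p · (p⁴q²) = p⁵q²
  (p⁵q²) · (p⁶) = pq²
  (pq²) · (p⁶q) = p⁴

Answer: p⁴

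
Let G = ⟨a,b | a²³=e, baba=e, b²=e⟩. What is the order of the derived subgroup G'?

G' = [G, G] is generated by all commutators. The generator-pair commutators are: [a, b] = a².
The subgroup they normally generate is {e, a, a², a³, a⁴, a⁵, a⁶, a⁷, a⁸, a⁹, a¹⁰, a¹¹, a¹², a¹³, a¹⁴, a¹⁵, a¹⁶, a¹⁷, a¹⁸, a¹⁹, a²⁰, a²¹, a²²}, of order 23.
Check: |G/G'| = 46/23 = 2 is the order of the abelianisation.

Answer: 23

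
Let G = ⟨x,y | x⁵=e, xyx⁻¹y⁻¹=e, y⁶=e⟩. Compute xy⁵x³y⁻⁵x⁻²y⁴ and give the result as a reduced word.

Multiply left to right, reducing at each step:
  x · y⁵ = xy⁵
  (xy⁵) · x³ = x⁴y⁵
  (x⁴y⁵) · y⁻⁵ = x⁴
  (x⁴) · x⁻² = x²
  (x²) · y⁴ = x²y⁴

Answer: x²y⁴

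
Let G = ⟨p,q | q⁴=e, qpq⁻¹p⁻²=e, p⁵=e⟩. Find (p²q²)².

Compute successive powers of (p²q²), reducing at each step:
  (p²q²)²: (p²q²) · p² = q²;   (q²) · q² = e

Answer: e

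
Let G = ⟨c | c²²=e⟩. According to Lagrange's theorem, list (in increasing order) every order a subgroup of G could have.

|G| = 22 = 2 · 11. By Lagrange's theorem the order of any subgroup divides 22; the divisors of 22 are 1, 2, 11, 22.

Answer: 1, 2, 11, 22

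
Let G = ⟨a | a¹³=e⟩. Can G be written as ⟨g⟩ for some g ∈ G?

|G| = 13. The element a has order 13 (its powers give 13 distinct elements), so ⟨a⟩ = G and G is cyclic.

Answer: Yes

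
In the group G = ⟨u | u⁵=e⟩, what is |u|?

Compute successive powers until reaching e:
  u¹ = u, u² = u², u³ = u³, u⁴ = u⁴, u⁵ = e.
The smallest positive k with uᵏ = e is 5.

Answer: 5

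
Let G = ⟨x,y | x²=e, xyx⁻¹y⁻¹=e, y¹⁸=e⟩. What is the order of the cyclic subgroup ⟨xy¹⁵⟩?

|⟨xy¹⁵⟩| equals the order of xy¹⁵. Compute successive powers until reaching e:
  (xy¹⁵)¹ = xy¹⁵, (xy¹⁵)² = y¹², (xy¹⁵)³ = xy⁹, (xy¹⁵)⁴ = y⁶, (xy¹⁵)⁵ = xy³, (xy¹⁵)⁶ = e.
The smallest positive k with (xy¹⁵)ᵏ = e is 6, so |⟨xy¹⁵⟩| = 6.

Answer: 6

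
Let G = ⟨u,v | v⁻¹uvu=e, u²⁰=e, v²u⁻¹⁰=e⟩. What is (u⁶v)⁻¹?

The order of (u⁶v) is 4 (smallest k with (u⁶v)ᵏ = e), so (u⁶v)⁻¹ = (u⁶v)³ = u⁶v⁻¹.
Check: (u⁶v) · (u⁶v⁻¹) → (u⁶v) · u⁶ = v;   v · v⁻¹ = e, giving e as required.

Answer: u⁶v⁻¹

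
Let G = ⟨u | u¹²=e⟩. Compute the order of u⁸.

Compute successive powers until reaching e:
  (u⁸)¹ = u⁸, (u⁸)² = u⁴, (u⁸)³ = e.
The smallest positive k with (u⁸)ᵏ = e is 3.

Answer: 3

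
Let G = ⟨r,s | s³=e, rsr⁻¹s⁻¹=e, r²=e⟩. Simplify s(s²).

Compute s · (s²) by multiplying left to right and reducing via the relations at each step:
  s · s² = e

Answer: e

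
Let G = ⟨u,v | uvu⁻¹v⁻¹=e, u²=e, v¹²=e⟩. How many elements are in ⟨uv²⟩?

|⟨uv²⟩| equals the order of uv². Compute successive powers until reaching e:
  (uv²)¹ = uv², (uv²)² = v⁴, (uv²)³ = uv⁶, (uv²)⁴ = v⁸, (uv²)⁵ = uv¹⁰, (uv²)⁶ = e.
The smallest positive k with (uv²)ᵏ = e is 6, so |⟨uv²⟩| = 6.

Answer: 6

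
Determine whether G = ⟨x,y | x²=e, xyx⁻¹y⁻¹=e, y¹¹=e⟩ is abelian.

Each pair of generators commutes: x·y = xy = y·x. Since the generators pairwise commute, every element of G commutes with every other, so G is abelian.

Answer: Yes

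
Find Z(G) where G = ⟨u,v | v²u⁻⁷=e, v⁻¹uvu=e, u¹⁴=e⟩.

An element z ∈ Z(G) iff z commutes with every generator.
For example u⁷ is central: (u⁷)·u = u⁸ = u·(u⁷); (u⁷)·v = v⁻¹ = v·(u⁷).
Whereas u ∉ Z(G) since u·v = uv ≠ u⁶v⁻¹ = v·u.
Checking each of the 28 elements this way gives Z(G) = {e, u⁷}, of order 2.

Answer: {e, u⁷}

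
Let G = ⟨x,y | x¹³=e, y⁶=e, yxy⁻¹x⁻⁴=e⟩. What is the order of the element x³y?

Compute successive powers until reaching e:
  (x³y)¹ = x³y, (x³y)² = x²y², (x³y)³ = x¹¹y³, (x³y)⁴ = x⁸y⁴, (x³y)⁵ = x⁹y⁵, (x³y)⁶ = e.
The smallest positive k with (x³y)ᵏ = e is 6.

Answer: 6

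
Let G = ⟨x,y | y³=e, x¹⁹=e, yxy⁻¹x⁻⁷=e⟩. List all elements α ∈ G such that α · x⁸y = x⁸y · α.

⟨x⁸y⟩ ⊆ C_G(x⁸y) since powers of x⁸y commute with x⁸y; so |C_G(x⁸y)| ≥ |⟨x⁸y⟩| = 3.
By orbit–stabilizer, |C_G(x⁸y)| = |G| / |conj. class of x⁸y| = 57 / 19 = 3.
The 3 elements commuting with x⁸y are {e, x⁸y, x⁷y²}.

Answer: {e, x⁸y, x⁷y²}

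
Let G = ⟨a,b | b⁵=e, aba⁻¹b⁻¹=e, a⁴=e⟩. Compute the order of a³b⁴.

Compute successive powers until reaching e:
  (a³b⁴)¹ = a³b⁴, (a³b⁴)² = a²b³, (a³b⁴)³ = ab², (a³b⁴)⁴ = b, (a³b⁴)⁵ = a³, (a³b⁴)⁶ = a²b⁴, (a³b⁴)⁷ = ab³, (a³b⁴)⁸ = b², (a³b⁴)⁹ = a³b, (a³b⁴)¹⁰ = a², (a³b⁴)¹¹ = ab⁴, (a³b⁴)¹² = b³, (a³b⁴)¹³ = a³b², (a³b⁴)¹⁴ = a²b, (a³b⁴)¹⁵ = a, (a³b⁴)¹⁶ = b⁴, (a³b⁴)¹⁷ = a³b³, (a³b⁴)¹⁸ = a²b², (a³b⁴)¹⁹ = ab, (a³b⁴)²⁰ = e.
The smallest positive k with (a³b⁴)ᵏ = e is 20.

Answer: 20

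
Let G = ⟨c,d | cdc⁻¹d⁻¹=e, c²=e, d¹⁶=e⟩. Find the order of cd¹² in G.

Compute successive powers until reaching e:
  (cd¹²)¹ = cd¹², (cd¹²)² = d⁸, (cd¹²)³ = cd⁴, (cd¹²)⁴ = e.
The smallest positive k with (cd¹²)ᵏ = e is 4.

Answer: 4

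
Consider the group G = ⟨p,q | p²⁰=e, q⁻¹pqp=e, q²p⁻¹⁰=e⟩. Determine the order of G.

Enumerate words in the generators, reducing via the relations: the distinct elements are
  {e, p, q, pq, p², p³, p⁴, p⁵, p⁶, p⁷, p⁸, p⁹, p²q, p³q, p¹², p¹³, p¹¹, p¹⁰, p¹⁴, p¹⁵, p¹⁶, p¹⁷, p¹⁸, p¹⁹, p⁴q, p⁵q, p⁶q, p⁷q, p⁸q, p⁹q, q⁻¹, pq⁻¹, p²q⁻¹, p³q⁻¹, p⁴q⁻¹, p⁵q⁻¹, p⁶q⁻¹, p⁷q⁻¹, p⁸q⁻¹, p⁹q⁻¹}.
No further products give new elements, so |G| = 40.

Answer: 40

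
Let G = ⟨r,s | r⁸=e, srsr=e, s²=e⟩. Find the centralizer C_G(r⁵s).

⟨r⁵s⟩ ⊆ C_G(r⁵s) since powers of r⁵s commute with r⁵s; so |C_G(r⁵s)| ≥ |⟨r⁵s⟩| = 2.
By orbit–stabilizer, |C_G(r⁵s)| = |G| / |conj. class of r⁵s| = 16 / 4 = 4.
The 4 elements commuting with r⁵s are {e, r⁴, rs, r⁵s}.

Answer: {e, r⁴, rs, r⁵s}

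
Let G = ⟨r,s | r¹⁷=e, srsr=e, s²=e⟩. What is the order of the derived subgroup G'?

G' = [G, G] is generated by all commutators. The generator-pair commutators are: [r, s] = r².
The subgroup they normally generate is {e, r, r², r³, r⁴, r⁵, r⁶, r⁷, r⁸, r⁹, r¹⁰, r¹¹, r¹², r¹³, r¹⁴, r¹⁵, r¹⁶}, of order 17.
Check: |G/G'| = 34/17 = 2 is the order of the abelianisation.

Answer: 17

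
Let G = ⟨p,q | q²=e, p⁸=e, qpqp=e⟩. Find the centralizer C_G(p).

⟨p⟩ ⊆ C_G(p) since powers of p commute with p; so |C_G(p)| ≥ |⟨p⟩| = 8.
By orbit–stabilizer, |C_G(p)| = |G| / |conj. class of p| = 16 / 2 = 8.
The 8 elements commuting with p are {e, p, p², p³, p⁴, p⁵, p⁶, p⁷}.

Answer: {e, p, p², p³, p⁴, p⁵, p⁶, p⁷}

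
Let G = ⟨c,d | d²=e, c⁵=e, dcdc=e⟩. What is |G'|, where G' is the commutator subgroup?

G' = [G, G] is generated by all commutators. The generator-pair commutators are: [c, d] = c².
The subgroup they normally generate is {e, c, c², c³, c⁴}, of order 5.
Check: |G/G'| = 10/5 = 2 is the order of the abelianisation.

Answer: 5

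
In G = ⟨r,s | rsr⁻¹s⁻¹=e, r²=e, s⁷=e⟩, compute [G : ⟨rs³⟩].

First find ord(rs³) by computing successive powers:
  (rs³)¹ = rs³, (rs³)² = s⁶, (rs³)³ = rs², (rs³)⁴ = s⁵, (rs³)⁵ = rs, (rs³)⁶ = s⁴, (rs³)⁷ = r, (rs³)⁸ = s³, (rs³)⁹ = rs⁶, (rs³)¹⁰ = s², (rs³)¹¹ = rs⁵, (rs³)¹² = s, (rs³)¹³ = rs⁴, (rs³)¹⁴ = e.
So |⟨rs³⟩| = ord(rs³) = 14. With |G| = 14, by Lagrange [G : ⟨rs³⟩] = 14/14 = 1.

Answer: 1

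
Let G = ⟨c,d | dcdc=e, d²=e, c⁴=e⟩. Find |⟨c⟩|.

|⟨c⟩| equals the order of c. Compute successive powers until reaching e:
  c¹ = c, c² = c², c³ = c³, c⁴ = e.
The smallest positive k with cᵏ = e is 4, so |⟨c⟩| = 4.

Answer: 4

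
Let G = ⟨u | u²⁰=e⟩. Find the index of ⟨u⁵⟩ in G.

First find ord(u⁵) by computing successive powers:
  (u⁵)¹ = u⁵, (u⁵)² = u¹⁰, (u⁵)³ = u¹⁵, (u⁵)⁴ = e.
So |⟨u⁵⟩| = ord(u⁵) = 4. With |G| = 20, by Lagrange [G : ⟨u⁵⟩] = 20/4 = 5.

Answer: 5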